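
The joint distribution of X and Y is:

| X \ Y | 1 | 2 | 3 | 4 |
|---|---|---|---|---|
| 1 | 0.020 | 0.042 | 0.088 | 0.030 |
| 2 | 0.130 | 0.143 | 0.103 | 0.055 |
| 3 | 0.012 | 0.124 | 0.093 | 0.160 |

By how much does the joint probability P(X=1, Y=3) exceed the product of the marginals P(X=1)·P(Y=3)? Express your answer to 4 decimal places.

0.0369

P(X=1) = 0.020 + 0.042 + 0.088 + 0.030 = 0.180.
P(Y=3) = 0.088 + 0.103 + 0.093 = 0.284.
P(X=1, Y=3) − P(X=1)P(Y=3) = 0.088 − 0.180×0.284 = 0.0369.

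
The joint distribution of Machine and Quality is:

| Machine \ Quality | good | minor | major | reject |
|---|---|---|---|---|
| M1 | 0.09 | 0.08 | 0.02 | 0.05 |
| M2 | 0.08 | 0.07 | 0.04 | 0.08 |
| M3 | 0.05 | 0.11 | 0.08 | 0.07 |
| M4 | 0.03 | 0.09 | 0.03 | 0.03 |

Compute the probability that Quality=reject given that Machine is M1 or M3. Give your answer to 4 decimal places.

P(Machine=M1) = 0.09 + 0.08 + 0.02 + 0.05 = 0.24.
P(Machine=M3) = 0.05 + 0.11 + 0.08 + 0.07 = 0.31.
P(Machine ∈ {M1, M3}) = 0.24 + 0.31 = 0.55; P(Quality=reject, Machine ∈ {M1, M3}) = 0.05 + 0.07 = 0.12.
P(Quality=reject | Machine ∈ {M1, M3}) = 0.12/0.55 = 0.2182.

0.2182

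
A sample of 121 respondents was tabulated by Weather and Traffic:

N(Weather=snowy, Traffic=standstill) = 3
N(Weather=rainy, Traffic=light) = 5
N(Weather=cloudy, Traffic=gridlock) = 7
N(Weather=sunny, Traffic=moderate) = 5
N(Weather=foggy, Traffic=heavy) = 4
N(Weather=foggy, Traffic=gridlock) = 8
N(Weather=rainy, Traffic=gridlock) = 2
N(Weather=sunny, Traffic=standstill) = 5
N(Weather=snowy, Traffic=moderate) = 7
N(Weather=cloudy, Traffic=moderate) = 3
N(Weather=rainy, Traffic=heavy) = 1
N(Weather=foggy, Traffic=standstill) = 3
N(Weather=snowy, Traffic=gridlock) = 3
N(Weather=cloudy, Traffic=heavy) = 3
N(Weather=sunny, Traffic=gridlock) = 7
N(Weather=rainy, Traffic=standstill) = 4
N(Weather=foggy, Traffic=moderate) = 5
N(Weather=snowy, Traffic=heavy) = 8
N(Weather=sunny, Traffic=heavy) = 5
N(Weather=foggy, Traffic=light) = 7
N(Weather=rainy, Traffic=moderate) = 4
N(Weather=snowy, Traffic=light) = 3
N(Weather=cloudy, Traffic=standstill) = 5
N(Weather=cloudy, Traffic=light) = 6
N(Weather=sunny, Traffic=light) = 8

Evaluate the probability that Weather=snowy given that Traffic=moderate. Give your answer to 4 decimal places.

0.2917

Total with Traffic=moderate: 5 + 3 + 4 + 7 + 5 = 24.
P(Weather=snowy | Traffic=moderate) = 7/24 = 0.2917.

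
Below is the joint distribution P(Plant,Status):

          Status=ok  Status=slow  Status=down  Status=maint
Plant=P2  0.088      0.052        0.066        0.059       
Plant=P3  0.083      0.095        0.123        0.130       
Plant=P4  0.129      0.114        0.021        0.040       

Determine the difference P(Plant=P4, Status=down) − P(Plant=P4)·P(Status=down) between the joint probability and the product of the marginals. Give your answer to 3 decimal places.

P(Plant=P4) = 0.129 + 0.114 + 0.021 + 0.040 = 0.304.
P(Status=down) = 0.066 + 0.123 + 0.021 = 0.210.
P(Plant=P4, Status=down) − P(Plant=P4)P(Status=down) = 0.021 − 0.304×0.210 = -0.043.

-0.043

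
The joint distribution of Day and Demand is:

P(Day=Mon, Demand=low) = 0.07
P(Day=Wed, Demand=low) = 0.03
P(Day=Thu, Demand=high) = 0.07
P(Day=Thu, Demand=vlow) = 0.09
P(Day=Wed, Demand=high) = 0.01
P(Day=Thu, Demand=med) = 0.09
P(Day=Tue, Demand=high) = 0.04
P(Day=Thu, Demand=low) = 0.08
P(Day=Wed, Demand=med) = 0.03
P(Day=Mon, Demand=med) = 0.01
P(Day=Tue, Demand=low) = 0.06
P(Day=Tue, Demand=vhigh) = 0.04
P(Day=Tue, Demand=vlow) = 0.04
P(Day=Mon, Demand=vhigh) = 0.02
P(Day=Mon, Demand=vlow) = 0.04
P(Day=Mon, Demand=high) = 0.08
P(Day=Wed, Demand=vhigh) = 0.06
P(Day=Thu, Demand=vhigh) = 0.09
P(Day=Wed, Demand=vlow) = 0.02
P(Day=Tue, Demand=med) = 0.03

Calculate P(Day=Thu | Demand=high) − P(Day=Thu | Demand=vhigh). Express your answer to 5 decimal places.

-0.07857

P(Demand=high) = 0.08 + 0.04 + 0.01 + 0.07 = 0.20; P(Day=Thu | Demand=high) = 0.07/0.20 = 0.350000.
P(Demand=vhigh) = 0.02 + 0.04 + 0.06 + 0.09 = 0.21; P(Day=Thu | Demand=vhigh) = 0.09/0.21 = 0.428571.
Difference = -0.07857.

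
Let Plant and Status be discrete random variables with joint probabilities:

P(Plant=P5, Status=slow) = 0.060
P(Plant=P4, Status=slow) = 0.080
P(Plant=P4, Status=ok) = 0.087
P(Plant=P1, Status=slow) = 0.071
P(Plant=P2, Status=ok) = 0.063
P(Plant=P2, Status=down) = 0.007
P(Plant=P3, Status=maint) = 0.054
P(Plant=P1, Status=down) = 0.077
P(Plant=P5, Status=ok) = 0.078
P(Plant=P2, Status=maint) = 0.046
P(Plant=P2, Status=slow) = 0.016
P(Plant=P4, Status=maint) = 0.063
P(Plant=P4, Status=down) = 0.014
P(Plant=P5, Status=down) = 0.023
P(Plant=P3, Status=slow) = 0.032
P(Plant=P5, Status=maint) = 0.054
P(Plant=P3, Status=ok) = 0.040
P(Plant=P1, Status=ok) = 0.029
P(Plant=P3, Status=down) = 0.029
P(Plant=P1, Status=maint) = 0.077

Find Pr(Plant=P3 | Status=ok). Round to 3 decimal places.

0.135

P(Status=ok) = 0.029 + 0.063 + 0.040 + 0.087 + 0.078 = 0.297.
P(Plant=P3 | Status=ok) = 0.040/0.297 = 0.135.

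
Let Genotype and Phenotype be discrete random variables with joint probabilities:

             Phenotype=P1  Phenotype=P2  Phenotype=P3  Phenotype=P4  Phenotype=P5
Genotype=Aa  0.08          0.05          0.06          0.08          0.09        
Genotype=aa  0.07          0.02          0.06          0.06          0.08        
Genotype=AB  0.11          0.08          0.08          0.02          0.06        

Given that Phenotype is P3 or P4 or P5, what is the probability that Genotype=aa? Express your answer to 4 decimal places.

P(Phenotype=P3) = 0.06 + 0.06 + 0.08 = 0.20.
P(Phenotype=P4) = 0.08 + 0.06 + 0.02 = 0.16.
P(Phenotype=P5) = 0.09 + 0.08 + 0.06 = 0.23.
P(Phenotype ∈ {P3, P4, P5}) = 0.20 + 0.16 + 0.23 = 0.59; P(Genotype=aa, Phenotype ∈ {P3, P4, P5}) = 0.06 + 0.06 + 0.08 = 0.20.
P(Genotype=aa | Phenotype ∈ {P3, P4, P5}) = 0.20/0.59 = 0.3390.

0.3390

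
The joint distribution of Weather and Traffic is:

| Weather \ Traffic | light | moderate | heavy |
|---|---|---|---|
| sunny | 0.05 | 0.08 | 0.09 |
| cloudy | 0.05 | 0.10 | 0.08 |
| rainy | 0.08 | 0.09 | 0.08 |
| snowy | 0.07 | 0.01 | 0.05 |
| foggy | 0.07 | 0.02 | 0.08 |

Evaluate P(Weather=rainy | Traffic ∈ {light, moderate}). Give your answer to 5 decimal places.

P(Traffic=light) = 0.05 + 0.05 + 0.08 + 0.07 + 0.07 = 0.32.
P(Traffic=moderate) = 0.08 + 0.10 + 0.09 + 0.01 + 0.02 = 0.30.
P(Traffic ∈ {light, moderate}) = 0.32 + 0.30 = 0.62; P(Weather=rainy, Traffic ∈ {light, moderate}) = 0.08 + 0.09 = 0.17.
P(Weather=rainy | Traffic ∈ {light, moderate}) = 0.17/0.62 = 0.27419.

0.27419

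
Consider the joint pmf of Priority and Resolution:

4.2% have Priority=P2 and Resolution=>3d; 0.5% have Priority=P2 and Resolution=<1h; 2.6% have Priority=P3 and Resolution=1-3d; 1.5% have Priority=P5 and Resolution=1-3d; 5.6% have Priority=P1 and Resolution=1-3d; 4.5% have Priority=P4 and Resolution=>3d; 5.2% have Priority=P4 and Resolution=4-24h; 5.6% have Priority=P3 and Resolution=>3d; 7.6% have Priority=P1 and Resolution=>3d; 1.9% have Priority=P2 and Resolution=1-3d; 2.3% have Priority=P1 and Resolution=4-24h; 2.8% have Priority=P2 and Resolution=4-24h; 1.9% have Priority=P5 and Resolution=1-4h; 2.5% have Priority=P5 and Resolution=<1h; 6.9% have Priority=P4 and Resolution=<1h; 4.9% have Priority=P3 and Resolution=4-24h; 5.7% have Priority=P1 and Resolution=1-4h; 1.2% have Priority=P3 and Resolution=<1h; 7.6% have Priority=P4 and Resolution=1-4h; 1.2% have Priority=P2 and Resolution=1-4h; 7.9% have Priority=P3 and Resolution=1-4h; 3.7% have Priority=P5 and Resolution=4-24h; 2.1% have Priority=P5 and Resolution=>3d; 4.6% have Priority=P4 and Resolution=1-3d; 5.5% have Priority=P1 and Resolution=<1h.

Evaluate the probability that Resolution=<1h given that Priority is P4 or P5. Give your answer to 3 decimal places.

0.232

P(Priority=P4) = 0.069 + 0.076 + 0.052 + 0.046 + 0.045 = 0.288.
P(Priority=P5) = 0.025 + 0.019 + 0.037 + 0.015 + 0.021 = 0.117.
P(Priority ∈ {P4, P5}) = 0.288 + 0.117 = 0.405; P(Resolution=<1h, Priority ∈ {P4, P5}) = 0.069 + 0.025 = 0.094.
P(Resolution=<1h | Priority ∈ {P4, P5}) = 0.094/0.405 = 0.232.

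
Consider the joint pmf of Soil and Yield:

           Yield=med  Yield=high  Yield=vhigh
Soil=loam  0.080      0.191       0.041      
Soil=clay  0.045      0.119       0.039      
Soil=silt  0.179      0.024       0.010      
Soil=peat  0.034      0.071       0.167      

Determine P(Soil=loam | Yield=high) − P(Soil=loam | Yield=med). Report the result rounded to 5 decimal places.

0.23492

P(Yield=high) = 0.191 + 0.119 + 0.024 + 0.071 = 0.405; P(Soil=loam | Yield=high) = 0.191/0.405 = 0.471605.
P(Yield=med) = 0.080 + 0.045 + 0.179 + 0.034 = 0.338; P(Soil=loam | Yield=med) = 0.080/0.338 = 0.236686.
Difference = 0.23492.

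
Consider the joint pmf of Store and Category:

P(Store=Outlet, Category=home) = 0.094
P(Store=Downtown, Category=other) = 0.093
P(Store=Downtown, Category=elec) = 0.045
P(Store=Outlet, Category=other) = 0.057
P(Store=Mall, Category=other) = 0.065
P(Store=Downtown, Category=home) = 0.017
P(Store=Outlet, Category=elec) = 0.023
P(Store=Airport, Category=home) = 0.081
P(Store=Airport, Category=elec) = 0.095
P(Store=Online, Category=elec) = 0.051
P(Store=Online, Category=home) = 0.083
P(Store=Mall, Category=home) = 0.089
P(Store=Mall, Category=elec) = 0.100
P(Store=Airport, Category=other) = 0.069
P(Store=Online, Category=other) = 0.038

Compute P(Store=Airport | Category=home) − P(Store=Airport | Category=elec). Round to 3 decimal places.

P(Category=home) = 0.017 + 0.089 + 0.081 + 0.094 + 0.083 = 0.364; P(Store=Airport | Category=home) = 0.081/0.364 = 0.2225.
P(Category=elec) = 0.045 + 0.100 + 0.095 + 0.023 + 0.051 = 0.314; P(Store=Airport | Category=elec) = 0.095/0.314 = 0.3025.
Difference = -0.080.

-0.080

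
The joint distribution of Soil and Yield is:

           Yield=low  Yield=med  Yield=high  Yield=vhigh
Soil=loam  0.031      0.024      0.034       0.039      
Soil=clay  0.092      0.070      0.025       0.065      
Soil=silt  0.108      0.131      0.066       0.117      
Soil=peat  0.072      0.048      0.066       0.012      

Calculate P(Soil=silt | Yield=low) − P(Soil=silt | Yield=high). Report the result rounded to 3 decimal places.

P(Yield=low) = 0.031 + 0.092 + 0.108 + 0.072 = 0.303; P(Soil=silt | Yield=low) = 0.108/0.303 = 0.3564.
P(Yield=high) = 0.034 + 0.025 + 0.066 + 0.066 = 0.191; P(Soil=silt | Yield=high) = 0.066/0.191 = 0.3455.
Difference = 0.011.

0.011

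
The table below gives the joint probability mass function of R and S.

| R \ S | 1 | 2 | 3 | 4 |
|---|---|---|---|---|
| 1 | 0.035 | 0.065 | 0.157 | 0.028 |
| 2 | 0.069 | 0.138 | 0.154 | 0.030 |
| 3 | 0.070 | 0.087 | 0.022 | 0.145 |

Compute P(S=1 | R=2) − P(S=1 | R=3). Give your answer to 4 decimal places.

P(R=2) = 0.069 + 0.138 + 0.154 + 0.030 = 0.391; P(S=1 | R=2) = 0.069/0.391 = 0.17647.
P(R=3) = 0.070 + 0.087 + 0.022 + 0.145 = 0.324; P(S=1 | R=3) = 0.070/0.324 = 0.21605.
Difference = -0.0396.

-0.0396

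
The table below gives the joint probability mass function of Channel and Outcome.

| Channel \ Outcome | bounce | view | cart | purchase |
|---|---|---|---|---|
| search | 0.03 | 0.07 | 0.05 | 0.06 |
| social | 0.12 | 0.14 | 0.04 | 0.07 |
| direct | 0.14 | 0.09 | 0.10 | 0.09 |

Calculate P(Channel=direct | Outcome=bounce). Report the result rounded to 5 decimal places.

P(Outcome=bounce) = 0.03 + 0.12 + 0.14 = 0.29.
P(Channel=direct | Outcome=bounce) = 0.14/0.29 = 0.48276.

0.48276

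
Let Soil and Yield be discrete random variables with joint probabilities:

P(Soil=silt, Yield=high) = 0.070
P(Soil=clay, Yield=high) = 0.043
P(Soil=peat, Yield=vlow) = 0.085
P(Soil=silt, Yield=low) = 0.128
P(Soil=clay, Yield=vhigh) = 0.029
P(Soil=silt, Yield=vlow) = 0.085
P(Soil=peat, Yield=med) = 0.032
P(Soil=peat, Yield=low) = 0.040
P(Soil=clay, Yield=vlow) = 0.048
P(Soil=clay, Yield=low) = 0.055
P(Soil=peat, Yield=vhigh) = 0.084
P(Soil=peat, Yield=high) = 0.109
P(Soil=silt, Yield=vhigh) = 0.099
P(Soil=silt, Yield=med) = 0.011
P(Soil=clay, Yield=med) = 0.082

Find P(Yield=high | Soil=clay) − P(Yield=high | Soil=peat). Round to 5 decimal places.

-0.14411

P(Soil=clay) = 0.048 + 0.055 + 0.082 + 0.043 + 0.029 = 0.257; P(Yield=high | Soil=clay) = 0.043/0.257 = 0.167315.
P(Soil=peat) = 0.085 + 0.040 + 0.032 + 0.109 + 0.084 = 0.350; P(Yield=high | Soil=peat) = 0.109/0.350 = 0.311429.
Difference = -0.14411.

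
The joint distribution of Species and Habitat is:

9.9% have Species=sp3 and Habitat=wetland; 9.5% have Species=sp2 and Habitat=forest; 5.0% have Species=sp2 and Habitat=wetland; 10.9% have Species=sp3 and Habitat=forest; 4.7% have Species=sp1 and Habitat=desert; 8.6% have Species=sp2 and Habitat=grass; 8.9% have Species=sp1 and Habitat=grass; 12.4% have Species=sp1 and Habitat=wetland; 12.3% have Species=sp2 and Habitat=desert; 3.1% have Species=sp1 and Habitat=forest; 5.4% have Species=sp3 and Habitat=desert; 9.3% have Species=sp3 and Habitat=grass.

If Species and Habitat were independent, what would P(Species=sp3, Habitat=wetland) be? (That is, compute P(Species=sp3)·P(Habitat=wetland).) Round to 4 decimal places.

0.0969

P(Species=sp3) = 0.109 + 0.093 + 0.099 + 0.054 = 0.355.
P(Habitat=wetland) = 0.124 + 0.050 + 0.099 = 0.273.
Product: 0.355 × 0.273 = 0.0969.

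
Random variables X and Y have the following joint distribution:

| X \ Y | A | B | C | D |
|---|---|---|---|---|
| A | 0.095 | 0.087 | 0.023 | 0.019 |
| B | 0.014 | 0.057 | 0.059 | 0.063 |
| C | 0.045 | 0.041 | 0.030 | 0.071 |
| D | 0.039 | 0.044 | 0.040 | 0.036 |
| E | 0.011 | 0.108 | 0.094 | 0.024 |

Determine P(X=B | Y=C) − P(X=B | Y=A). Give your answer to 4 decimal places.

0.1712

P(Y=C) = 0.023 + 0.059 + 0.030 + 0.040 + 0.094 = 0.246; P(X=B | Y=C) = 0.059/0.246 = 0.23984.
P(Y=A) = 0.095 + 0.014 + 0.045 + 0.039 + 0.011 = 0.204; P(X=B | Y=A) = 0.014/0.204 = 0.06863.
Difference = 0.1712.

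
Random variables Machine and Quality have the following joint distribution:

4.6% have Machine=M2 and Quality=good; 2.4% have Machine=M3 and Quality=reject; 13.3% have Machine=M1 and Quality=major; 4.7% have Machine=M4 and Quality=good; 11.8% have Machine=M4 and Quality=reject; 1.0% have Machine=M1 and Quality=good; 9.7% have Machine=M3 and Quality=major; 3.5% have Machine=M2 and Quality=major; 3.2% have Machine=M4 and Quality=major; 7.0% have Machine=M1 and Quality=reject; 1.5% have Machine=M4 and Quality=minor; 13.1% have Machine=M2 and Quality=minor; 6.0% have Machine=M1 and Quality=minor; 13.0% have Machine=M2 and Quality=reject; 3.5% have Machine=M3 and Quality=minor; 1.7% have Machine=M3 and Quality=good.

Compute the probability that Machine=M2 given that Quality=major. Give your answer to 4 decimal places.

P(Quality=major) = 0.133 + 0.035 + 0.097 + 0.032 = 0.297.
P(Machine=M2 | Quality=major) = 0.035/0.297 = 0.1178.

0.1178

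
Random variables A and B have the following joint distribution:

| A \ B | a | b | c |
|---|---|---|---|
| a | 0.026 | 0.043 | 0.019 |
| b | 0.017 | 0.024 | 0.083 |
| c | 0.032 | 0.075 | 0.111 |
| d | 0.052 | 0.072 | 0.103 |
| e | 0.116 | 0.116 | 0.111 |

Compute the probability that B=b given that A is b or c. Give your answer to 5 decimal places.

P(A=b) = 0.017 + 0.024 + 0.083 = 0.124.
P(A=c) = 0.032 + 0.075 + 0.111 = 0.218.
P(A ∈ {b, c}) = 0.124 + 0.218 = 0.342; P(B=b, A ∈ {b, c}) = 0.024 + 0.075 = 0.099.
P(B=b | A ∈ {b, c}) = 0.099/0.342 = 0.28947.

0.28947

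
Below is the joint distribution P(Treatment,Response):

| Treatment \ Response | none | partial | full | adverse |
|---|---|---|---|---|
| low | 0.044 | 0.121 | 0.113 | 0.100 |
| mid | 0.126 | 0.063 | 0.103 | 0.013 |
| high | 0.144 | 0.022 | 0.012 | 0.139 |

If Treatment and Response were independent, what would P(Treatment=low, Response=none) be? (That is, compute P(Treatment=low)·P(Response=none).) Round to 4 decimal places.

P(Treatment=low) = 0.044 + 0.121 + 0.113 + 0.100 = 0.378.
P(Response=none) = 0.044 + 0.126 + 0.144 = 0.314.
Product: 0.378 × 0.314 = 0.1187.

0.1187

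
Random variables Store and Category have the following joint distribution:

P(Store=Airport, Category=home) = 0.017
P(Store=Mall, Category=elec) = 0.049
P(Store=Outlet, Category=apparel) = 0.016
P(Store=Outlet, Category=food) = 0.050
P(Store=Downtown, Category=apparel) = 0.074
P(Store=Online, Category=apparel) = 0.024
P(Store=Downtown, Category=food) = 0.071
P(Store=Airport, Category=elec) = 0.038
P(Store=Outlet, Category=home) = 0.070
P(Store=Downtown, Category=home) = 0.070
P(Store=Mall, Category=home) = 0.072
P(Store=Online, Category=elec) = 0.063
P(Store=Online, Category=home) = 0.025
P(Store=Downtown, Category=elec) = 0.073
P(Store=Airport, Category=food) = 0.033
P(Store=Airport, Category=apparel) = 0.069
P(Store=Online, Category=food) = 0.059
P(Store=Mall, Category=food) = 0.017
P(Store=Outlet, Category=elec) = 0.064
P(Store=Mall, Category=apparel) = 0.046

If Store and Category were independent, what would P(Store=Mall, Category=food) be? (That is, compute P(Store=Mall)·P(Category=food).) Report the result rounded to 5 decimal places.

P(Store=Mall) = 0.017 + 0.046 + 0.049 + 0.072 = 0.184.
P(Category=food) = 0.071 + 0.017 + 0.033 + 0.050 + 0.059 = 0.230.
Product: 0.184 × 0.230 = 0.04232.

0.04232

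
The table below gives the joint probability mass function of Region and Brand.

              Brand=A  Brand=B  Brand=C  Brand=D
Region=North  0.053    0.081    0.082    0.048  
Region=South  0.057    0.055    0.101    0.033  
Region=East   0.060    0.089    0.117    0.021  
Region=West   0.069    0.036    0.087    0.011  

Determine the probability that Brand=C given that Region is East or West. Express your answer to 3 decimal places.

0.416

P(Region=East) = 0.060 + 0.089 + 0.117 + 0.021 = 0.287.
P(Region=West) = 0.069 + 0.036 + 0.087 + 0.011 = 0.203.
P(Region ∈ {East, West}) = 0.287 + 0.203 = 0.490; P(Brand=C, Region ∈ {East, West}) = 0.117 + 0.087 = 0.204.
P(Brand=C | Region ∈ {East, West}) = 0.204/0.490 = 0.416.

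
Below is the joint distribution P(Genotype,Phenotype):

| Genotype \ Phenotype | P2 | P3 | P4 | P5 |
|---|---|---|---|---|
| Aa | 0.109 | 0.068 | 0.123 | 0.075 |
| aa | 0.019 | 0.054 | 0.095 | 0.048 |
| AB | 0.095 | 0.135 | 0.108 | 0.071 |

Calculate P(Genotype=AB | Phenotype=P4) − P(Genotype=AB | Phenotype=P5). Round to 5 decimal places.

P(Phenotype=P4) = 0.123 + 0.095 + 0.108 = 0.326; P(Genotype=AB | Phenotype=P4) = 0.108/0.326 = 0.331288.
P(Phenotype=P5) = 0.075 + 0.048 + 0.071 = 0.194; P(Genotype=AB | Phenotype=P5) = 0.071/0.194 = 0.365979.
Difference = -0.03469.

-0.03469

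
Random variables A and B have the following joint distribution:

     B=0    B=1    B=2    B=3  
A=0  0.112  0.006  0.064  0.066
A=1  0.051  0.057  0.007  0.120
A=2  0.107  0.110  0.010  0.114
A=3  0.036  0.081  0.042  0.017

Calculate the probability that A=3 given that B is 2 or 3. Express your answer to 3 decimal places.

P(B=2) = 0.064 + 0.007 + 0.010 + 0.042 = 0.123.
P(B=3) = 0.066 + 0.120 + 0.114 + 0.017 = 0.317.
P(B ∈ {2, 3}) = 0.123 + 0.317 = 0.440; P(A=3, B ∈ {2, 3}) = 0.042 + 0.017 = 0.059.
P(A=3 | B ∈ {2, 3}) = 0.059/0.440 = 0.134.

0.134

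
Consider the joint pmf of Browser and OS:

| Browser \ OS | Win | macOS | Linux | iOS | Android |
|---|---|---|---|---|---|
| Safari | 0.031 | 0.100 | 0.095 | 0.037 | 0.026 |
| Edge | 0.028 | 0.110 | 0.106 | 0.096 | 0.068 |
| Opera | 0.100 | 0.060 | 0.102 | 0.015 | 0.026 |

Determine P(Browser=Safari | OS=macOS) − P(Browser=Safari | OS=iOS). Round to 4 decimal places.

P(OS=macOS) = 0.100 + 0.110 + 0.060 = 0.270; P(Browser=Safari | OS=macOS) = 0.100/0.270 = 0.37037.
P(OS=iOS) = 0.037 + 0.096 + 0.015 = 0.148; P(Browser=Safari | OS=iOS) = 0.037/0.148 = 0.25000.
Difference = 0.1204.

0.1204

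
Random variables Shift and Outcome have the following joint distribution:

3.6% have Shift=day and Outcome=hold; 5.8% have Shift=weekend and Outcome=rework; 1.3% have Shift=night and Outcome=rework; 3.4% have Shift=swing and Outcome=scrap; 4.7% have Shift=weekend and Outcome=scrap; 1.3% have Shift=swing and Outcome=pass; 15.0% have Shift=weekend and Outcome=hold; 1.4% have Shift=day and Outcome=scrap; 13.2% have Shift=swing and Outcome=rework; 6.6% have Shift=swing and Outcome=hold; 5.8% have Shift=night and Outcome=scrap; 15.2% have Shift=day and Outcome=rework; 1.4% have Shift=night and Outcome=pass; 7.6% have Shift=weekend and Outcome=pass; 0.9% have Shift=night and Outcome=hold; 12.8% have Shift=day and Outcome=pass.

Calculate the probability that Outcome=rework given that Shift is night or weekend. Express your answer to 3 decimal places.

P(Shift=night) = 0.014 + 0.013 + 0.058 + 0.009 = 0.094.
P(Shift=weekend) = 0.076 + 0.058 + 0.047 + 0.150 = 0.331.
P(Shift ∈ {night, weekend}) = 0.094 + 0.331 = 0.425; P(Outcome=rework, Shift ∈ {night, weekend}) = 0.013 + 0.058 = 0.071.
P(Outcome=rework | Shift ∈ {night, weekend}) = 0.071/0.425 = 0.167.

0.167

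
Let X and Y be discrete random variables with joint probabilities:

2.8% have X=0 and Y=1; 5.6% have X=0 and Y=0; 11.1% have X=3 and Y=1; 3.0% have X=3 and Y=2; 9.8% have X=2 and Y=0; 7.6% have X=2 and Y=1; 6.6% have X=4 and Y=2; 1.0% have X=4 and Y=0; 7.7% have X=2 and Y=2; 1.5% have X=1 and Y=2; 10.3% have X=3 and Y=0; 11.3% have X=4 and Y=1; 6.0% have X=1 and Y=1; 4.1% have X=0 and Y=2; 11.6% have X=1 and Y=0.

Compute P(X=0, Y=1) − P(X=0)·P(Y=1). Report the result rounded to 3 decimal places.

P(X=0) = 0.056 + 0.028 + 0.041 = 0.125.
P(Y=1) = 0.028 + 0.060 + 0.076 + 0.111 + 0.113 = 0.388.
P(X=0, Y=1) − P(X=0)P(Y=1) = 0.028 − 0.125×0.388 = -0.021.

-0.021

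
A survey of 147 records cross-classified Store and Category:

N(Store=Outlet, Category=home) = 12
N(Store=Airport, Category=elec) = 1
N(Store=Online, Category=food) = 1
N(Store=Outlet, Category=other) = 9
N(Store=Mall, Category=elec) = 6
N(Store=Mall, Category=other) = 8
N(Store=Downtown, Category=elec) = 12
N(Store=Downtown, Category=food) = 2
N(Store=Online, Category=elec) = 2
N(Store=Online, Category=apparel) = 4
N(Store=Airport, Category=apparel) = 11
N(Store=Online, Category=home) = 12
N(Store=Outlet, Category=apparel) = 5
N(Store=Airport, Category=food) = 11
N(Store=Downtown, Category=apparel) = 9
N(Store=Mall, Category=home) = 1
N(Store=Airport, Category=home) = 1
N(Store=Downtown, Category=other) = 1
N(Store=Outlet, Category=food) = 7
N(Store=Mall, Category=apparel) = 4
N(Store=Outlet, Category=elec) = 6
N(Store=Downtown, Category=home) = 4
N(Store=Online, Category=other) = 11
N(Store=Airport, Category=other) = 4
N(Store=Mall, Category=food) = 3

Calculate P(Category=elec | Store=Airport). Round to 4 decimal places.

Total with Store=Airport: 11 + 11 + 1 + 1 + 4 = 28.
P(Category=elec | Store=Airport) = 1/28 = 0.0357.

0.0357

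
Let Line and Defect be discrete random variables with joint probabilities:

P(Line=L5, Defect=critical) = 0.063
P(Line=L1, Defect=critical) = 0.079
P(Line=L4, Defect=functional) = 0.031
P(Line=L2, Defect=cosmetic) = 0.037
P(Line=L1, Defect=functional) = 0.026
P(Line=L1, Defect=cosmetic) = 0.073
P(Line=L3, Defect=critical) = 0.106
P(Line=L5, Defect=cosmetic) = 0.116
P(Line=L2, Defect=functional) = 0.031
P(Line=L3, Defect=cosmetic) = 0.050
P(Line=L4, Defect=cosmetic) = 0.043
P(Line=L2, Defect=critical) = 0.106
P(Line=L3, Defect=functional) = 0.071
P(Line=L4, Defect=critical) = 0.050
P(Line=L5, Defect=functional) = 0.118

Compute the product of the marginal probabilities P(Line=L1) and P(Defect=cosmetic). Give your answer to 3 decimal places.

0.057

P(Line=L1) = 0.073 + 0.026 + 0.079 = 0.178.
P(Defect=cosmetic) = 0.073 + 0.037 + 0.050 + 0.043 + 0.116 = 0.319.
Product: 0.178 × 0.319 = 0.057.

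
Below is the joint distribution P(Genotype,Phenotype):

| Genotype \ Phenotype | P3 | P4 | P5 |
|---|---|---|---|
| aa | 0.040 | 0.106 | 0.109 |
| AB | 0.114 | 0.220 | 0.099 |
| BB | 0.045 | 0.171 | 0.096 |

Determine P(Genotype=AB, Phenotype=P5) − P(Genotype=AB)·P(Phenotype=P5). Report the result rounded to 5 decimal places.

P(Genotype=AB) = 0.114 + 0.220 + 0.099 = 0.433.
P(Phenotype=P5) = 0.109 + 0.099 + 0.096 = 0.304.
P(Genotype=AB, Phenotype=P5) − P(Genotype=AB)P(Phenotype=P5) = 0.099 − 0.433×0.304 = -0.03263.

-0.03263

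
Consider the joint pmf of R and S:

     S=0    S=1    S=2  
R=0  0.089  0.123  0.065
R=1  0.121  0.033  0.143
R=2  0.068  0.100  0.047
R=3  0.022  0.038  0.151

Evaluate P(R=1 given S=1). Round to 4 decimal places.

P(S=1) = 0.123 + 0.033 + 0.100 + 0.038 = 0.294.
P(R=1 | S=1) = 0.033/0.294 = 0.1122.

0.1122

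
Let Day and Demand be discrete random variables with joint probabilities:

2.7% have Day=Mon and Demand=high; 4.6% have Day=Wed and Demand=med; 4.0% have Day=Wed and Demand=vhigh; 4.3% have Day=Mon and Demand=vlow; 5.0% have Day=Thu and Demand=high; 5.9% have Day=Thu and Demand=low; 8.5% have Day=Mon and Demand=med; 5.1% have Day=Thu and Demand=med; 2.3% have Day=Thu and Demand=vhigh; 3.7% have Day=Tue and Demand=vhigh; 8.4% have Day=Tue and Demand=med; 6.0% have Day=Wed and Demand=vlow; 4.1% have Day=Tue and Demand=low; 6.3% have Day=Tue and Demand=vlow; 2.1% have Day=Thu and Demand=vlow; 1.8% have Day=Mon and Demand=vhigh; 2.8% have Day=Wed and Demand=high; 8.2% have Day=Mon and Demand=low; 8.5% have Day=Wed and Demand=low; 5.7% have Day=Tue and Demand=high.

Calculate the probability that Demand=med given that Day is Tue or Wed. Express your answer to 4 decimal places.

P(Day=Tue) = 0.063 + 0.041 + 0.084 + 0.057 + 0.037 = 0.282.
P(Day=Wed) = 0.060 + 0.085 + 0.046 + 0.028 + 0.040 = 0.259.
P(Day ∈ {Tue, Wed}) = 0.282 + 0.259 = 0.541; P(Demand=med, Day ∈ {Tue, Wed}) = 0.084 + 0.046 = 0.130.
P(Demand=med | Day ∈ {Tue, Wed}) = 0.130/0.541 = 0.2403.

0.2403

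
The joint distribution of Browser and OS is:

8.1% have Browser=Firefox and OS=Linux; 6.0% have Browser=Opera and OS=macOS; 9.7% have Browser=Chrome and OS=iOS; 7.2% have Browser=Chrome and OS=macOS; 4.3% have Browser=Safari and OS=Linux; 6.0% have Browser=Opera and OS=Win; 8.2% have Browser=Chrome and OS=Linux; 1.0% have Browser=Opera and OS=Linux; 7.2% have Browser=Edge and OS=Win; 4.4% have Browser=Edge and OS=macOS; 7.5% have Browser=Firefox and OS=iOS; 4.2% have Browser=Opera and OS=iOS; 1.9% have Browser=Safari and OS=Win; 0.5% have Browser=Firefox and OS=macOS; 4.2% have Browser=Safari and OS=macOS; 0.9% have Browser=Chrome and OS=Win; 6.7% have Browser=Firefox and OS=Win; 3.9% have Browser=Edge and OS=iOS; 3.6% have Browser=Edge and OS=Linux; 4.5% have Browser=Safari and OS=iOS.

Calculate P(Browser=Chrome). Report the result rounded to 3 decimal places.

P(Browser=Chrome) = 0.009 + 0.072 + 0.082 + 0.097 = 0.260.

0.260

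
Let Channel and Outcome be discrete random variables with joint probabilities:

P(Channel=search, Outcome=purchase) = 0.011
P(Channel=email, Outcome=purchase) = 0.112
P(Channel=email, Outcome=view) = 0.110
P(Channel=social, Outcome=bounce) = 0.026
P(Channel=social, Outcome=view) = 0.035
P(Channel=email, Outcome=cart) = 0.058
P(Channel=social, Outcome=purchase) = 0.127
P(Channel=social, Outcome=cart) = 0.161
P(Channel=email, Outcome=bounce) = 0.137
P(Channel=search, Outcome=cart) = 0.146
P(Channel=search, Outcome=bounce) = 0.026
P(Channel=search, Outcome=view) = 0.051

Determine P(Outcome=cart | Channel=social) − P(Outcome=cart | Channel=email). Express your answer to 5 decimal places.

0.32223

P(Channel=social) = 0.026 + 0.035 + 0.161 + 0.127 = 0.349; P(Outcome=cart | Channel=social) = 0.161/0.349 = 0.461318.
P(Channel=email) = 0.137 + 0.110 + 0.058 + 0.112 = 0.417; P(Outcome=cart | Channel=email) = 0.058/0.417 = 0.139089.
Difference = 0.32223.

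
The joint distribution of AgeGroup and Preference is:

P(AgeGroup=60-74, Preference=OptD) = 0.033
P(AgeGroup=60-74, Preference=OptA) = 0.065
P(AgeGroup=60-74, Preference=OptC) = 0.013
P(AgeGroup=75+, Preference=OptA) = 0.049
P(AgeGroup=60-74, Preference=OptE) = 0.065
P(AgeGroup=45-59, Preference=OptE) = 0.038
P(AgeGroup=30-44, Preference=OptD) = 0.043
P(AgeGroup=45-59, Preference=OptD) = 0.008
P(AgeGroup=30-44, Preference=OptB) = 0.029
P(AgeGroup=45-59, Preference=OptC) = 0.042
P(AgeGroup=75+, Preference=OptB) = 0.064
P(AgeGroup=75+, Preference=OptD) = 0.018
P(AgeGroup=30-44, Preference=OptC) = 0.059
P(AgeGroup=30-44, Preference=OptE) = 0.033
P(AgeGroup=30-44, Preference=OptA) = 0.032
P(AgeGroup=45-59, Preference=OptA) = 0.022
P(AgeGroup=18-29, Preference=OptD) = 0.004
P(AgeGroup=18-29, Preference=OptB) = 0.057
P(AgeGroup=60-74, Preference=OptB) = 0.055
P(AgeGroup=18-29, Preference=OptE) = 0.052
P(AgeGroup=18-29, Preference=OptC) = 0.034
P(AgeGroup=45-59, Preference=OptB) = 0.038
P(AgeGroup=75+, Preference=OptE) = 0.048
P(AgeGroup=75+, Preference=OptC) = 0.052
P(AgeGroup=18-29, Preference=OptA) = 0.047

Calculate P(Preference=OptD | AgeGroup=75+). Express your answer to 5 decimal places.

P(AgeGroup=75+) = 0.049 + 0.064 + 0.052 + 0.018 + 0.048 = 0.231.
P(Preference=OptD | AgeGroup=75+) = 0.018/0.231 = 0.07792.

0.07792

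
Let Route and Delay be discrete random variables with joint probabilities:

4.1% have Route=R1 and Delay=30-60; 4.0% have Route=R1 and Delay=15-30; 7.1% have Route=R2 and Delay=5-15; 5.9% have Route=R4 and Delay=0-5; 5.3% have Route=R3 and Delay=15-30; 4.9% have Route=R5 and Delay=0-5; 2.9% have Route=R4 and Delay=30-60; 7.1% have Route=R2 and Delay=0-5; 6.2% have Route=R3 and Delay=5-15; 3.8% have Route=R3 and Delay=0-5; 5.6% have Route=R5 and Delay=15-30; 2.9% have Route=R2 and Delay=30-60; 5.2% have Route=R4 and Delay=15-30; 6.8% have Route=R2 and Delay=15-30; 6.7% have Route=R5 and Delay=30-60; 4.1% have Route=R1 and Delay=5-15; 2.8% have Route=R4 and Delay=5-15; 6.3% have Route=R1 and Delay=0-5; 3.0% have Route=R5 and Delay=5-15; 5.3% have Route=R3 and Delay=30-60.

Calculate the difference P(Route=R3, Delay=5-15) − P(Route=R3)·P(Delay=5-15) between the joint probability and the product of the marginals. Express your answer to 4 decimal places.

P(Route=R3) = 0.038 + 0.062 + 0.053 + 0.053 = 0.206.
P(Delay=5-15) = 0.041 + 0.071 + 0.062 + 0.028 + 0.030 = 0.232.
P(Route=R3, Delay=5-15) − P(Route=R3)P(Delay=5-15) = 0.062 − 0.206×0.232 = 0.0142.

0.0142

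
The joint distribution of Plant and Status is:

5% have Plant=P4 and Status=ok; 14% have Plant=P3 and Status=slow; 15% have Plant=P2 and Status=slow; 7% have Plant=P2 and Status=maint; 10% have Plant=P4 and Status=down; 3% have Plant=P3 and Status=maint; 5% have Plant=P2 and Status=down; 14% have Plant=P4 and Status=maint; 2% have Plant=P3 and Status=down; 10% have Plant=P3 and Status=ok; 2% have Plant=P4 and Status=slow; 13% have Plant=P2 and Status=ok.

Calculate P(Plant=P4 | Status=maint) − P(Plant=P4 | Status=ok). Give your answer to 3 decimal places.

P(Status=maint) = 0.07 + 0.03 + 0.14 = 0.24; P(Plant=P4 | Status=maint) = 0.14/0.24 = 0.5833.
P(Status=ok) = 0.13 + 0.10 + 0.05 = 0.28; P(Plant=P4 | Status=ok) = 0.05/0.28 = 0.1786.
Difference = 0.405.

0.405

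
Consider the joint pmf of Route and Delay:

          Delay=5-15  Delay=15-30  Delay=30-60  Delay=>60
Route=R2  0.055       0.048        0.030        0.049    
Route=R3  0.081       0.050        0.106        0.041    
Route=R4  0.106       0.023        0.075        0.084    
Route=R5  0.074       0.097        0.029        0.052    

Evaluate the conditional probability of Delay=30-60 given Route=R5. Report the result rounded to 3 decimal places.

P(Route=R5) = 0.074 + 0.097 + 0.029 + 0.052 = 0.252.
P(Delay=30-60 | Route=R5) = 0.029/0.252 = 0.115.

0.115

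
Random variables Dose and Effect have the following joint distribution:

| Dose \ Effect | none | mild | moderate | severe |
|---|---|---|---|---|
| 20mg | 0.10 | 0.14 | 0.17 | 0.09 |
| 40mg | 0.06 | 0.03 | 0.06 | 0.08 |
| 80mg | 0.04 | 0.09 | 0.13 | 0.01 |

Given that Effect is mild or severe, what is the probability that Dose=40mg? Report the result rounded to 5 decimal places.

0.25000

P(Effect=mild) = 0.14 + 0.03 + 0.09 = 0.26.
P(Effect=severe) = 0.09 + 0.08 + 0.01 = 0.18.
P(Effect ∈ {mild, severe}) = 0.26 + 0.18 = 0.44; P(Dose=40mg, Effect ∈ {mild, severe}) = 0.03 + 0.08 = 0.11.
P(Dose=40mg | Effect ∈ {mild, severe}) = 0.11/0.44 = 0.25000.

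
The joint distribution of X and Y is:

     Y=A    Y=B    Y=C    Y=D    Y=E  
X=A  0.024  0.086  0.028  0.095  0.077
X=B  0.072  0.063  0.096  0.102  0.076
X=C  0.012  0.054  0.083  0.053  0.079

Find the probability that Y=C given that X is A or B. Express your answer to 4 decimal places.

0.1725

P(X=A) = 0.024 + 0.086 + 0.028 + 0.095 + 0.077 = 0.310.
P(X=B) = 0.072 + 0.063 + 0.096 + 0.102 + 0.076 = 0.409.
P(X ∈ {A, B}) = 0.310 + 0.409 = 0.719; P(Y=C, X ∈ {A, B}) = 0.028 + 0.096 = 0.124.
P(Y=C | X ∈ {A, B}) = 0.124/0.719 = 0.1725.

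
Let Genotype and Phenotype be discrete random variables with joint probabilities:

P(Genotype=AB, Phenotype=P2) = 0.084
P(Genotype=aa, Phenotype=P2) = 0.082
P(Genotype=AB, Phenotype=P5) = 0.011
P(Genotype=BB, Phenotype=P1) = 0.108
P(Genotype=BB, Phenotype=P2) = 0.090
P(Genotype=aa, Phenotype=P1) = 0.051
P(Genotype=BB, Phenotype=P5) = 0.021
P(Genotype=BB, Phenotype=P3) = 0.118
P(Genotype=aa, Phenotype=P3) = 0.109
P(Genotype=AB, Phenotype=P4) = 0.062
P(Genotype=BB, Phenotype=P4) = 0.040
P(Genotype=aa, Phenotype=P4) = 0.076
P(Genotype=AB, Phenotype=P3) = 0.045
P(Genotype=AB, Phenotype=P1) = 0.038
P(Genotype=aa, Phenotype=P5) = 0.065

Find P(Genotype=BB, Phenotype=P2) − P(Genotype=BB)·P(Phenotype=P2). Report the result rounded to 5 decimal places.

P(Genotype=BB) = 0.108 + 0.090 + 0.118 + 0.040 + 0.021 = 0.377.
P(Phenotype=P2) = 0.082 + 0.084 + 0.090 = 0.256.
P(Genotype=BB, Phenotype=P2) − P(Genotype=BB)P(Phenotype=P2) = 0.090 − 0.377×0.256 = -0.00651.

-0.00651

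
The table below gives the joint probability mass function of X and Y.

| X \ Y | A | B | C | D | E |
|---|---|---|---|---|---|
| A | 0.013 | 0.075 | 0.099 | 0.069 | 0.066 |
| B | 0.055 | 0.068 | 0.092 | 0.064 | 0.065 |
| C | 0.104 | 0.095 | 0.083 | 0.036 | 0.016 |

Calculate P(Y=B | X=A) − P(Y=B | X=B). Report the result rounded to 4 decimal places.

P(X=A) = 0.013 + 0.075 + 0.099 + 0.069 + 0.066 = 0.322; P(Y=B | X=A) = 0.075/0.322 = 0.23292.
P(X=B) = 0.055 + 0.068 + 0.092 + 0.064 + 0.065 = 0.344; P(Y=B | X=B) = 0.068/0.344 = 0.19767.
Difference = 0.0352.

0.0352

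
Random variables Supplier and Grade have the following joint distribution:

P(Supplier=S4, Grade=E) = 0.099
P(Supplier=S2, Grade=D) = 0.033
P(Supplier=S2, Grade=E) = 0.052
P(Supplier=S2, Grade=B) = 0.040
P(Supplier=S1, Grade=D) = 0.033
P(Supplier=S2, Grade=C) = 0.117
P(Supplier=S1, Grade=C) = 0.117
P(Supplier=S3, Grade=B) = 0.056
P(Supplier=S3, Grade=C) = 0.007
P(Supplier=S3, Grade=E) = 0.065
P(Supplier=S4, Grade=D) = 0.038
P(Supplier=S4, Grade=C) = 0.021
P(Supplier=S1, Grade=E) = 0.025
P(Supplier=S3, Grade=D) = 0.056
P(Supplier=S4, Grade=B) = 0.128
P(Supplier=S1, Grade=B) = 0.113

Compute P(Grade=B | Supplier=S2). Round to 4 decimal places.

0.1653

P(Supplier=S2) = 0.040 + 0.117 + 0.033 + 0.052 = 0.242.
P(Grade=B | Supplier=S2) = 0.040/0.242 = 0.1653.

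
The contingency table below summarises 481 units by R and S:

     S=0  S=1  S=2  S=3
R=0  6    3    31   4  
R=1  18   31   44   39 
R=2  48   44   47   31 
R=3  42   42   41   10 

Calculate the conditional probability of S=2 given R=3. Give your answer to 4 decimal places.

Total with R=3: 42 + 42 + 41 + 10 = 135.
P(S=2 | R=3) = 41/135 = 0.3037.

0.3037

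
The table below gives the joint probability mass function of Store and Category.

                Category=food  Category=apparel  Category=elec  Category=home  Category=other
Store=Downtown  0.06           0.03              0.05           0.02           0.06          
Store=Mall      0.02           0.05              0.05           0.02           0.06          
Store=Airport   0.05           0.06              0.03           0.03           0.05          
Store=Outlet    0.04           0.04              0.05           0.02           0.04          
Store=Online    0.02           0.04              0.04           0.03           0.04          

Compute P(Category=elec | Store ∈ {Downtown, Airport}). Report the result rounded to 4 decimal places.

0.1818

P(Store=Downtown) = 0.06 + 0.03 + 0.05 + 0.02 + 0.06 = 0.22.
P(Store=Airport) = 0.05 + 0.06 + 0.03 + 0.03 + 0.05 = 0.22.
P(Store ∈ {Downtown, Airport}) = 0.22 + 0.22 = 0.44; P(Category=elec, Store ∈ {Downtown, Airport}) = 0.05 + 0.03 = 0.08.
P(Category=elec | Store ∈ {Downtown, Airport}) = 0.08/0.44 = 0.1818.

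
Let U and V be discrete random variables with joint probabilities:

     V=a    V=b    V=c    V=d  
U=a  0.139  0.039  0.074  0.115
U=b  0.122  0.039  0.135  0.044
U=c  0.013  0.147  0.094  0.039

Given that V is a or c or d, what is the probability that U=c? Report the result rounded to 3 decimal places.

P(V=a) = 0.139 + 0.122 + 0.013 = 0.274.
P(V=c) = 0.074 + 0.135 + 0.094 = 0.303.
P(V=d) = 0.115 + 0.044 + 0.039 = 0.198.
P(V ∈ {a, c, d}) = 0.274 + 0.303 + 0.198 = 0.775; P(U=c, V ∈ {a, c, d}) = 0.013 + 0.094 + 0.039 = 0.146.
P(U=c | V ∈ {a, c, d}) = 0.146/0.775 = 0.188.

0.188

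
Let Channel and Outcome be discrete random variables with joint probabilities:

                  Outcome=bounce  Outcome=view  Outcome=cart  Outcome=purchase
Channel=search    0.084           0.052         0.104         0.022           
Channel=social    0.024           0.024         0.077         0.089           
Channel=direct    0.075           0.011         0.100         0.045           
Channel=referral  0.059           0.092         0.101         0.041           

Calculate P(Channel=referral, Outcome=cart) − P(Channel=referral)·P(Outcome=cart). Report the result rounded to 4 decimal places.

-0.0109

P(Channel=referral) = 0.059 + 0.092 + 0.101 + 0.041 = 0.293.
P(Outcome=cart) = 0.104 + 0.077 + 0.100 + 0.101 = 0.382.
P(Channel=referral, Outcome=cart) − P(Channel=referral)P(Outcome=cart) = 0.101 − 0.293×0.382 = -0.0109.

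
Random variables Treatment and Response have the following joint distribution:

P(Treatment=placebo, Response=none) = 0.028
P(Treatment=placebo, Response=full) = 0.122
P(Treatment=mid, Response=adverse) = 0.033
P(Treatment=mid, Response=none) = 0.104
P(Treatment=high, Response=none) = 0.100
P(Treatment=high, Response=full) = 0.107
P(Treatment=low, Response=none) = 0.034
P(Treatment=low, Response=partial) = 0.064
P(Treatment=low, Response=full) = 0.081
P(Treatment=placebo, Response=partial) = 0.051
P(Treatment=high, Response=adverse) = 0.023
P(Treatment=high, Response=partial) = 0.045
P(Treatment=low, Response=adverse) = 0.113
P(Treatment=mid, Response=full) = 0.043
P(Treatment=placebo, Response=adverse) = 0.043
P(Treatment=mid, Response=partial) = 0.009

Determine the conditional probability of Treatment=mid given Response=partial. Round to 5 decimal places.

0.05325

P(Response=partial) = 0.051 + 0.064 + 0.009 + 0.045 = 0.169.
P(Treatment=mid | Response=partial) = 0.009/0.169 = 0.05325.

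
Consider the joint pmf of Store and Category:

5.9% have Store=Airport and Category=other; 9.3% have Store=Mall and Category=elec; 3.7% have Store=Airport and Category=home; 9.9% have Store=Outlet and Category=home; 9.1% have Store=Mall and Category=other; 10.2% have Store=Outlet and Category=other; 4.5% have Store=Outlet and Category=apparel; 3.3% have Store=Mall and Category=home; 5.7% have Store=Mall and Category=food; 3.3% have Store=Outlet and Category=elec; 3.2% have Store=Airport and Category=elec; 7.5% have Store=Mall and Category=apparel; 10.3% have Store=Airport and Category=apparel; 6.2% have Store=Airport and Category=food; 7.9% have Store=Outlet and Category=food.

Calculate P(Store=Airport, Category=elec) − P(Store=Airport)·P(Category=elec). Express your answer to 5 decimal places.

-0.01429

P(Store=Airport) = 0.062 + 0.103 + 0.032 + 0.037 + 0.059 = 0.293.
P(Category=elec) = 0.093 + 0.032 + 0.033 = 0.158.
P(Store=Airport, Category=elec) − P(Store=Airport)P(Category=elec) = 0.032 − 0.293×0.158 = -0.01429.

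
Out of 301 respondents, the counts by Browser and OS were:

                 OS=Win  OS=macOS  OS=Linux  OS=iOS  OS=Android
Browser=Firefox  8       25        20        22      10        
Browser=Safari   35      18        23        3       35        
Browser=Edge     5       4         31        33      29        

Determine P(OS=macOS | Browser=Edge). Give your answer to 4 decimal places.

Total with Browser=Edge: 5 + 4 + 31 + 33 + 29 = 102.
P(OS=macOS | Browser=Edge) = 4/102 = 0.0392.

0.0392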